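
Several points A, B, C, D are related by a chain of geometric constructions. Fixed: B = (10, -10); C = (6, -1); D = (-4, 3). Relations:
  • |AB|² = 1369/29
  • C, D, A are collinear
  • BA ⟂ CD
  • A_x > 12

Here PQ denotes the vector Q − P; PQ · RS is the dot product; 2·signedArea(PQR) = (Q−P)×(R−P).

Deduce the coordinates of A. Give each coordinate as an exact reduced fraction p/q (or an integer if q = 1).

1. A_x = 364/29  [C, D, A are collinear ∩ BA ⟂ CD]
2. A_y = -105/29  [C, D, A are collinear ∩ BA ⟂ CD]
   → A = (364/29, -105/29)

A = (364/29, -105/29)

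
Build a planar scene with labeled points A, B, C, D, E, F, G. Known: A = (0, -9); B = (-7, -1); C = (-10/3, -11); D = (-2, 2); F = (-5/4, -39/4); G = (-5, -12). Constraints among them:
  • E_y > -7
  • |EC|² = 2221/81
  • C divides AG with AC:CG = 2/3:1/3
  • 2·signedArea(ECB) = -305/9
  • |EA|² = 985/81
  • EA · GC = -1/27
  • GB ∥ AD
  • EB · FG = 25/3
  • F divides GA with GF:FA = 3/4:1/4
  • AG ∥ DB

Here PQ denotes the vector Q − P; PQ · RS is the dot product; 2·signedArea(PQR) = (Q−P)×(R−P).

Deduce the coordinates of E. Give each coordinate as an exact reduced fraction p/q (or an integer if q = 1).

E = (-16/9, -6)

1. E_x = -16/9  [EB · FG = 25/3 ∩ 2·signedArea(ECB) = -305/9]
2. E_y = -6  [EB · FG = 25/3 ∩ 2·signedArea(ECB) = -305/9]
   → E = (-16/9, -6)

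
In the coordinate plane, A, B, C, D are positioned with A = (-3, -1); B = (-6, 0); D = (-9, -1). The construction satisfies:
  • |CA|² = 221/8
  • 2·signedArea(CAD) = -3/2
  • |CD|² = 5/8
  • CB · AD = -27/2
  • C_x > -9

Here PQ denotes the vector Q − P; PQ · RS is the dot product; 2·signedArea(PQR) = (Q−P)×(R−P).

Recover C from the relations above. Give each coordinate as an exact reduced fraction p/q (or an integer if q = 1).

C = (-33/4, -3/4)

1. C_x = -33/4  [2·signedArea(CAD) = -3/2 ∩ CB · AD = -27/2]
2. C_y = -3/4  [2·signedArea(CAD) = -3/2 ∩ CB · AD = -27/2]
   → C = (-33/4, -3/4)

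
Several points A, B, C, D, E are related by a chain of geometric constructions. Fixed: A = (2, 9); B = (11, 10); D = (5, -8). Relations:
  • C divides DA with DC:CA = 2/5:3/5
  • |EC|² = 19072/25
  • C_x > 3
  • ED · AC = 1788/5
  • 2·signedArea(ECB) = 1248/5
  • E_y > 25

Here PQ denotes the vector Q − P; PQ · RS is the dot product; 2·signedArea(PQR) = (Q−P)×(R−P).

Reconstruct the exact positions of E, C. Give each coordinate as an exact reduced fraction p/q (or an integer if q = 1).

1. C_x = 19/5  [C divides DA with DC:CA = 2/5:3/5]
2. C_y = -6/5  [C divides DA with DC:CA = 2/5:3/5]
   → C = (19/5, -6/5)
3. E_x = -1  [2·signedArea(ECB) = 1248/5 ∩ ED · AC = 1788/5]
4. E_y = 26  [2·signedArea(ECB) = 1248/5 ∩ ED · AC = 1788/5]
   → E = (-1, 26)

C = (19/5, -6/5)
E = (-1, 26)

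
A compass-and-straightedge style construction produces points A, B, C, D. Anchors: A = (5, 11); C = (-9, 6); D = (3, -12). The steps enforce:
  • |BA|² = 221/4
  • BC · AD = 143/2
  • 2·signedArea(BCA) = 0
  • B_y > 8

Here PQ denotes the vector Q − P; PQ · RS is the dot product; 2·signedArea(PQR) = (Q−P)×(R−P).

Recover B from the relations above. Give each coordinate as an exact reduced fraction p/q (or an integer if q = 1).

1. B_x = -2  [2·signedArea(BCA) = 0 ∩ BC · AD = 143/2]
2. B_y = 17/2  [2·signedArea(BCA) = 0 ∩ BC · AD = 143/2]
   → B = (-2, 17/2)

B = (-2, 17/2)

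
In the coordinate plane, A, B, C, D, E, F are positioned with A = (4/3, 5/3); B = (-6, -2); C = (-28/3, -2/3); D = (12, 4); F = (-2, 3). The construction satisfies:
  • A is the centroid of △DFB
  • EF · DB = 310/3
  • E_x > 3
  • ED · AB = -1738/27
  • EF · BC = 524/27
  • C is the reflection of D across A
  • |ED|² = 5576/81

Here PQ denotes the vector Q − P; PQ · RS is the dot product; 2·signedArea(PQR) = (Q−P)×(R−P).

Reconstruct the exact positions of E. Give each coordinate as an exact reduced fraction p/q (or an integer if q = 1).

E = (34/9, 26/9)

1. E_x = 34/9  [EF · BC = 524/27 ∩ ED · AB = -1738/27]
2. E_y = 26/9  [EF · BC = 524/27 ∩ ED · AB = -1738/27]
   → E = (34/9, 26/9)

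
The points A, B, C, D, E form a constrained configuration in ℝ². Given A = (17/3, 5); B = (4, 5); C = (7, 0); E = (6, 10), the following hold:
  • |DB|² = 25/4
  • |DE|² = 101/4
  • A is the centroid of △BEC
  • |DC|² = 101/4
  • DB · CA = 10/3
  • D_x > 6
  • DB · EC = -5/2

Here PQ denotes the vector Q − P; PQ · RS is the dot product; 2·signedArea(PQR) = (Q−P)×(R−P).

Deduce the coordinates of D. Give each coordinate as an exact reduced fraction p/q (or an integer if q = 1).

D = (13/2, 5)

1. D_x = 13/2  [DB · CA = 10/3 ∩ DB · EC = -5/2]
2. D_y = 5  [DB · CA = 10/3 ∩ DB · EC = -5/2]
   → D = (13/2, 5)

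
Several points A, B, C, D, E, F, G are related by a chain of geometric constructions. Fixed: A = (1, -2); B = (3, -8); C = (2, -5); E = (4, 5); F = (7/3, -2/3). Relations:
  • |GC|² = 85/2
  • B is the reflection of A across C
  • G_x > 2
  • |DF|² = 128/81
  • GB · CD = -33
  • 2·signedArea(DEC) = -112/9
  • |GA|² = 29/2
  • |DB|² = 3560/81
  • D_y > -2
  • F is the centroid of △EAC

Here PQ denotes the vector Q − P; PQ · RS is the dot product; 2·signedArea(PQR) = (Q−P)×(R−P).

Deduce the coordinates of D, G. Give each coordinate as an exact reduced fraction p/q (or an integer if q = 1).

D = (13/9, -14/9)
G = (5/2, 3/2)

1. D_x = 13/9  [line 10·x + -2·y + -158/9 = 0 ∩ |DB|² = 3560/81]
2. D_y = -14/9  [line 10·x + -2·y + -158/9 = 0 ∩ |DB|² = 3560/81]
   → D = (13/9, -14/9)
3. G_x = 5/2  [line 5/9·x + -31/9·y + 34/9 = 0 ∩ |GC|² = 85/2]
4. G_y = 3/2  [line 5/9·x + -31/9·y + 34/9 = 0 ∩ |GC|² = 85/2]
   → G = (5/2, 3/2)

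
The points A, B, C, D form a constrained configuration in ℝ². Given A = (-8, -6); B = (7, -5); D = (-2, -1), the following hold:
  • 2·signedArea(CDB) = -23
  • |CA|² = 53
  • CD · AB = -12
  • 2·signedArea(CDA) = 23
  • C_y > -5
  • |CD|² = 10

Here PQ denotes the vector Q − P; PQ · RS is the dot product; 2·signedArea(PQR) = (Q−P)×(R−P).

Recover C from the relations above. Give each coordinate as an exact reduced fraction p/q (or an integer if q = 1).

C = (-1, -4)

1. C_x = -1  [2·signedArea(CDA) = 23 ∩ CD · AB = -12]
2. C_y = -4  [2·signedArea(CDA) = 23 ∩ CD · AB = -12]
   → C = (-1, -4)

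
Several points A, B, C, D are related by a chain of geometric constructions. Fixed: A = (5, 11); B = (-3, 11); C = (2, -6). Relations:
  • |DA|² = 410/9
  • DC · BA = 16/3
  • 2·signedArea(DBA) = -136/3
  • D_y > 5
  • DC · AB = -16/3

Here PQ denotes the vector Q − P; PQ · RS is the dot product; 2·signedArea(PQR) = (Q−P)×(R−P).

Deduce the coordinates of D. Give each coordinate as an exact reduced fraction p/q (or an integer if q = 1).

1. D_x = 4/3  [DC · BA = 16/3 ∩ 2·signedArea(DBA) = -136/3]
2. D_y = 16/3  [DC · BA = 16/3 ∩ 2·signedArea(DBA) = -136/3]
   → D = (4/3, 16/3)

D = (4/3, 16/3)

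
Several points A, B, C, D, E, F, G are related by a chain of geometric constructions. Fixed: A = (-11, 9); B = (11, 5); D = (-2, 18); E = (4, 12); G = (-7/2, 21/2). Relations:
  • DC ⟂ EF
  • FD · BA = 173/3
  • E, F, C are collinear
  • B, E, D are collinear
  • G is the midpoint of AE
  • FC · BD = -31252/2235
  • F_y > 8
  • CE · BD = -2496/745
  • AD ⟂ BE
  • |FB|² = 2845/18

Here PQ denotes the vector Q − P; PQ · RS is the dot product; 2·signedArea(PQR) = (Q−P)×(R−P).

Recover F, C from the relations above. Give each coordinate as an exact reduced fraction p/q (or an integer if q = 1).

C = (2236/745, 8388/745)
F = (-7/6, 49/6)

1. F_x = -7/6  [line 22·x + -4·y + 175/3 = 0 ∩ |FB|² = 2845/18]
2. F_y = 49/6  [line 22·x + -4·y + 175/3 = 0 ∩ |FB|² = 2845/18]
   → F = (-7/6, 49/6)
3. C_x = 2236/745  [FC · BD = -31252/2235 ∩ E, F, C are collinear]
4. C_y = 8388/745  [FC · BD = -31252/2235 ∩ E, F, C are collinear]
   → C = (2236/745, 8388/745)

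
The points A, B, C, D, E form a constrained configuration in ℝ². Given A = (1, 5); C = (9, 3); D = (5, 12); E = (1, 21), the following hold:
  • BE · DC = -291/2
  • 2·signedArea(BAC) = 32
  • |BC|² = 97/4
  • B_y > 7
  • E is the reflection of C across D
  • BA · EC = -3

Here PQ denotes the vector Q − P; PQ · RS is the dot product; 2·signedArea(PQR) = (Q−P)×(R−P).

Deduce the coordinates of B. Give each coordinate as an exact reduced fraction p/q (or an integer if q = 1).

B = (7, 15/2)

1. B_x = 7  [2·signedArea(BAC) = 32 ∩ BE · DC = -291/2]
2. B_y = 15/2  [2·signedArea(BAC) = 32 ∩ BE · DC = -291/2]
   → B = (7, 15/2)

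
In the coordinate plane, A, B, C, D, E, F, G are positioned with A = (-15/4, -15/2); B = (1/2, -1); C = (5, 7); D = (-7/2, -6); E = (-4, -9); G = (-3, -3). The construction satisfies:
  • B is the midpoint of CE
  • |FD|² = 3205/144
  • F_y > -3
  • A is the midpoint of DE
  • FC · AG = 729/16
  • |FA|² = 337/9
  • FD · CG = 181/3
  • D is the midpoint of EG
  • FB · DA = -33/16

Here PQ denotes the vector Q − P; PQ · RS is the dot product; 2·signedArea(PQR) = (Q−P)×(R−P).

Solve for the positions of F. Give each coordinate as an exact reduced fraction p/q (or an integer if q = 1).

1. F_x = -3/4  [FD · CG = 181/3 ∩ FC · AG = 729/16]
2. F_y = -13/6  [FD · CG = 181/3 ∩ FC · AG = 729/16]
   → F = (-3/4, -13/6)

F = (-3/4, -13/6)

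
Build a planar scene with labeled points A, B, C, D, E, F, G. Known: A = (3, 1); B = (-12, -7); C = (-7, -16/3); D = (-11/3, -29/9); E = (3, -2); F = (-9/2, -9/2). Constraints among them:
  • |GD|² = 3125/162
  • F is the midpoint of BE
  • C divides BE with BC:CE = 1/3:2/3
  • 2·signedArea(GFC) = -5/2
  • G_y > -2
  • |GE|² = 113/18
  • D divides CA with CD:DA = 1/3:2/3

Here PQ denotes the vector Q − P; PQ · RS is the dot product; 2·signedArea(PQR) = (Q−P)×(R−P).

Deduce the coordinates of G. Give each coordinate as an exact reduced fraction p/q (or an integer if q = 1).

G = (1/2, -11/6)

1. G_x = 1/2  [line 5/6·x + -5/2·y + -5 = 0 ∩ |GD|² = 3125/162]
2. G_y = -11/6  [line 5/6·x + -5/2·y + -5 = 0 ∩ |GD|² = 3125/162]
   → G = (1/2, -11/6)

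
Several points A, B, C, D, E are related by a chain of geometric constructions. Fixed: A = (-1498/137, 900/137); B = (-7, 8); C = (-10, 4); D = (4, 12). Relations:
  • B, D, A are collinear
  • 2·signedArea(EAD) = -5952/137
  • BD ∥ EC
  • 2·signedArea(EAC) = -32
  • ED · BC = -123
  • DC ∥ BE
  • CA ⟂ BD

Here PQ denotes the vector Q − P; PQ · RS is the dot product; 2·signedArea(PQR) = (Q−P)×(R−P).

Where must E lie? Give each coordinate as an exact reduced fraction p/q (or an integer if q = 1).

1. E_x = -21  [BD ∥ EC ∩ DC ∥ BE]
2. E_y = 0  [BD ∥ EC ∩ DC ∥ BE]
   → E = (-21, 0)

E = (-21, 0)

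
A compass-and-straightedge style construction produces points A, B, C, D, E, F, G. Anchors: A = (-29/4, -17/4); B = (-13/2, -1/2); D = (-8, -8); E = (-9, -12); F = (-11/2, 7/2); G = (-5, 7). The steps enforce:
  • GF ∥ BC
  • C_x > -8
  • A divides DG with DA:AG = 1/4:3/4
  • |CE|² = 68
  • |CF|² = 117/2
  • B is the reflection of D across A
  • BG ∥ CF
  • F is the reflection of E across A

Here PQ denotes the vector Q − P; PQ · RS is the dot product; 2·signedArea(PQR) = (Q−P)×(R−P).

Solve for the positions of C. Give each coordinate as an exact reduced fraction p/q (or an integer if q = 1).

1. C_x = -7  [BG ∥ CF ∩ GF ∥ BC]
2. C_y = -4  [BG ∥ CF ∩ GF ∥ BC]
   → C = (-7, -4)

C = (-7, -4)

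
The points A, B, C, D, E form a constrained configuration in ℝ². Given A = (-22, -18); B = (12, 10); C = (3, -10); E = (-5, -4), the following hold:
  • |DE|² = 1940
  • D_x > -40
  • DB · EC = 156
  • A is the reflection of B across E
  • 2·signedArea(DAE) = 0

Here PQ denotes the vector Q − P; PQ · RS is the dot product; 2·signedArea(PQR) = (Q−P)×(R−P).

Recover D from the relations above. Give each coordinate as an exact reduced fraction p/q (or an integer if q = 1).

D = (-39, -32)

1. D_x = -39  [2·signedArea(DAE) = 0 ∩ DB · EC = 156]
2. D_y = -32  [2·signedArea(DAE) = 0 ∩ DB · EC = 156]
   → D = (-39, -32)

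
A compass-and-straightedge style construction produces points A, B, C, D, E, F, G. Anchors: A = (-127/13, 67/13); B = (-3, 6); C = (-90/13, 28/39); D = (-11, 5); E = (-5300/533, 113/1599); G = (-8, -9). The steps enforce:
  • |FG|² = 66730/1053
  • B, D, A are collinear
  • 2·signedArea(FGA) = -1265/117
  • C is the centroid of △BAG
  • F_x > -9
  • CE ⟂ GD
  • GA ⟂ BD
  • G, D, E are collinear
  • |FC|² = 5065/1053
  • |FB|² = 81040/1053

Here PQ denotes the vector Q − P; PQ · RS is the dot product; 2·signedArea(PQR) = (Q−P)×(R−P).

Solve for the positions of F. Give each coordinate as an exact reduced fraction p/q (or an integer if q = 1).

F = (-107/13, -122/117)

1. F_x = -107/13  [line -184/13·x + -23/13·y + -13846/117 = 0 ∩ |FB|² = 81040/1053]
2. F_y = -122/117  [line -184/13·x + -23/13·y + -13846/117 = 0 ∩ |FB|² = 81040/1053]
   → F = (-107/13, -122/117)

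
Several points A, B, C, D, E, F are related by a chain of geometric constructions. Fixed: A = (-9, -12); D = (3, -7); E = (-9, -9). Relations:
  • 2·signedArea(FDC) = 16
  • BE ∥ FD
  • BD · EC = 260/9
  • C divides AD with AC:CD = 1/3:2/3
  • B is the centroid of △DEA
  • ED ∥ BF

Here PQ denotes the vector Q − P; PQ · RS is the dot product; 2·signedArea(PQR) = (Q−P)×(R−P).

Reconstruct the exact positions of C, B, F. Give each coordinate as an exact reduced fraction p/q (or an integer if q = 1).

1. C_x = -5  [C divides AD with AC:CD = 1/3:2/3]
2. C_y = -31/3  [C divides AD with AC:CD = 1/3:2/3]
   → C = (-5, -31/3)
3. B_x = -5  [B is the centroid of △DEA]
4. B_y = -28/3  [B is the centroid of △DEA]
   → B = (-5, -28/3)
5. F_x = 7  [BE ∥ FD ∩ ED ∥ BF]
6. F_y = -22/3  [BE ∥ FD ∩ ED ∥ BF]
   → F = (7, -22/3)

B = (-5, -28/3)
C = (-5, -31/3)
F = (7, -22/3)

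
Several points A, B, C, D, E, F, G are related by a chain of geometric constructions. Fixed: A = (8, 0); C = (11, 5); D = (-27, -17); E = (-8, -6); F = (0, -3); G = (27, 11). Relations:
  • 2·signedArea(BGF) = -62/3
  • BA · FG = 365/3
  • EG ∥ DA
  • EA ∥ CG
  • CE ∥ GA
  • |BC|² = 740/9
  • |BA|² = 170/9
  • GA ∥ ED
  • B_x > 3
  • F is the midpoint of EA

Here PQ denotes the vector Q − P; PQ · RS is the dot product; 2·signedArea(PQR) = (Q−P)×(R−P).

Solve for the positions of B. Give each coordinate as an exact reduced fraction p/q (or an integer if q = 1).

B = (11/3, -1/3)

1. B_x = 11/3  [BA · FG = 365/3 ∩ 2·signedArea(BGF) = -62/3]
2. B_y = -1/3  [BA · FG = 365/3 ∩ 2·signedArea(BGF) = -62/3]
   → B = (11/3, -1/3)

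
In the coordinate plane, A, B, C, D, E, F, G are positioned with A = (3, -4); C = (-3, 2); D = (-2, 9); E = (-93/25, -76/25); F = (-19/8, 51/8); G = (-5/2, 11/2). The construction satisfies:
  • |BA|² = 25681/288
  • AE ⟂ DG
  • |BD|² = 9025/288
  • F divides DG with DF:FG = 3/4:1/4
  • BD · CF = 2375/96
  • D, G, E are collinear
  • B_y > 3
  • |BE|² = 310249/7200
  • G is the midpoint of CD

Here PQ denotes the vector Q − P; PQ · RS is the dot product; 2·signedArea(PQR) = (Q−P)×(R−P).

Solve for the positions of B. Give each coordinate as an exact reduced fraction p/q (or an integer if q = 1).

B = (-67/24, 83/24)

1. B_x = -67/24  [line -5/8·x + -35/8·y + 1285/96 = 0 ∩ |BD|² = 9025/288]
2. B_y = 83/24  [line -5/8·x + -35/8·y + 1285/96 = 0 ∩ |BD|² = 9025/288]
   → B = (-67/24, 83/24)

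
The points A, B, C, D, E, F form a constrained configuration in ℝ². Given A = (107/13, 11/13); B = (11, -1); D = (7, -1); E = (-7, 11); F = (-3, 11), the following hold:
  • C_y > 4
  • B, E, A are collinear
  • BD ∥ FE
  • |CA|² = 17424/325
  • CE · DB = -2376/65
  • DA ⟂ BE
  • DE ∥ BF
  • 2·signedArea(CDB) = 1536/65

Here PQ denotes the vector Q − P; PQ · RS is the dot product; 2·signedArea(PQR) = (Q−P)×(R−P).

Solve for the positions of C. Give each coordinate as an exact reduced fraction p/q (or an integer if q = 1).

1. C_x = 139/65  [CE · DB = -2376/65 ∩ 2·signedArea(CDB) = 1536/65]
2. C_y = 319/65  [CE · DB = -2376/65 ∩ 2·signedArea(CDB) = 1536/65]
   → C = (139/65, 319/65)

C = (139/65, 319/65)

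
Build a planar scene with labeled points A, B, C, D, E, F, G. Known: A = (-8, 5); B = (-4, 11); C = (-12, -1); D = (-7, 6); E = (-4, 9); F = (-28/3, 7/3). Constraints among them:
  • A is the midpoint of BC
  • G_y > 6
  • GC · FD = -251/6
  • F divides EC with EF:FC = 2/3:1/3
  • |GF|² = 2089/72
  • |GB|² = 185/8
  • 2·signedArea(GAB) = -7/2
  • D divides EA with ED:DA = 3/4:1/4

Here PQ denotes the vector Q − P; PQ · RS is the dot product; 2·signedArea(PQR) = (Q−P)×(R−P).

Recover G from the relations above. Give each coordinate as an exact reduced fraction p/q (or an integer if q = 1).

G = (-25/4, 27/4)

1. G_x = -25/4  [2·signedArea(GAB) = -7/2 ∩ GC · FD = -251/6]
2. G_y = 27/4  [2·signedArea(GAB) = -7/2 ∩ GC · FD = -251/6]
   → G = (-25/4, 27/4)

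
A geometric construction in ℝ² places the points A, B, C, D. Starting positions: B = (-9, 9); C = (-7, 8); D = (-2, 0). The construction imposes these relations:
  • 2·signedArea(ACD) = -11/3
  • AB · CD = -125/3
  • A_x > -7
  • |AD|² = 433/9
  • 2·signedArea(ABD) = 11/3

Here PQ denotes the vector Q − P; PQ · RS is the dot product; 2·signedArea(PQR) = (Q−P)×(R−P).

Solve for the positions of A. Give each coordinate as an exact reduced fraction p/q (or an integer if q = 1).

1. A_x = -6  [2·signedArea(ACD) = -11/3 ∩ AB · CD = -125/3]
2. A_y = 17/3  [2·signedArea(ACD) = -11/3 ∩ AB · CD = -125/3]
   → A = (-6, 17/3)

A = (-6, 17/3)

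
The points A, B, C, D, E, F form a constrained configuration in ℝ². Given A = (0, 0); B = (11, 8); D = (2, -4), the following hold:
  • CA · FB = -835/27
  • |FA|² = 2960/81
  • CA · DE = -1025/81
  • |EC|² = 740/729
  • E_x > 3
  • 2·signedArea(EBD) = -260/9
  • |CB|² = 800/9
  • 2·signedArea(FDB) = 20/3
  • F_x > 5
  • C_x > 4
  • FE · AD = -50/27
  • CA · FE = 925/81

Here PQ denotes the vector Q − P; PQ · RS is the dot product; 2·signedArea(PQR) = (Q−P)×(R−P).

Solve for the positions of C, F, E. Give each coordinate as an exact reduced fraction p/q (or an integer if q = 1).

1. F_x = 52/9  [line -12·x + 9·y + 160/3 = 0 ∩ |FA|² = 2960/81]
2. F_y = 16/9  [line -12·x + 9·y + 160/3 = 0 ∩ |FA|² = 2960/81]
   → F = (52/9, 16/9)
3. E_x = 91/27  [FE · AD = -50/27 ∩ 2·signedArea(EBD) = -260/9]
4. E_y = 28/27  [FE · AD = -50/27 ∩ 2·signedArea(EBD) = -260/9]
   → E = (91/27, 28/27)
5. C_x = 13/3  [CA · DE = -1025/81 ∩ CA · FB = -835/27]
6. C_y = 4/3  [CA · DE = -1025/81 ∩ CA · FB = -835/27]
   → C = (13/3, 4/3)

C = (13/3, 4/3)
E = (91/27, 28/27)
F = (52/9, 16/9)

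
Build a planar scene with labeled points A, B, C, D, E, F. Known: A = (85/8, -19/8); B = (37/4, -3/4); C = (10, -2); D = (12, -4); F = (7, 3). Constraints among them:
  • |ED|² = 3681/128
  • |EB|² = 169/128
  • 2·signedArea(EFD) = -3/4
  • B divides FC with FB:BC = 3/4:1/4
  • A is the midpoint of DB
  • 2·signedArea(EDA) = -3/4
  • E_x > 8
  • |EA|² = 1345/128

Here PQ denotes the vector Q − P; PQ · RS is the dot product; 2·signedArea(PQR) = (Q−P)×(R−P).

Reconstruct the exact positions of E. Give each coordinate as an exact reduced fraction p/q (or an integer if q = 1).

1. E_x = 141/16  [2·signedArea(EDA) = -3/4 ∩ 2·signedArea(EFD) = -3/4]
2. E_y = 5/16  [2·signedArea(EDA) = -3/4 ∩ 2·signedArea(EFD) = -3/4]
   → E = (141/16, 5/16)

E = (141/16, 5/16)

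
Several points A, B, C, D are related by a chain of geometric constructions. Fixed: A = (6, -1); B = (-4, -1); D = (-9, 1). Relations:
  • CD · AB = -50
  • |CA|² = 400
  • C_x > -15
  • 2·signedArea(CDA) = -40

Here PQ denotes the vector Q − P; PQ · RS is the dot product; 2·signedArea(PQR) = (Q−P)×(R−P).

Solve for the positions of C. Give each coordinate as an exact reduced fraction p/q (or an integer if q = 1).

C = (-14, -1)

1. C_x = -14  [2·signedArea(CDA) = -40 ∩ CD · AB = -50]
2. C_y = -1  [2·signedArea(CDA) = -40 ∩ CD · AB = -50]
   → C = (-14, -1)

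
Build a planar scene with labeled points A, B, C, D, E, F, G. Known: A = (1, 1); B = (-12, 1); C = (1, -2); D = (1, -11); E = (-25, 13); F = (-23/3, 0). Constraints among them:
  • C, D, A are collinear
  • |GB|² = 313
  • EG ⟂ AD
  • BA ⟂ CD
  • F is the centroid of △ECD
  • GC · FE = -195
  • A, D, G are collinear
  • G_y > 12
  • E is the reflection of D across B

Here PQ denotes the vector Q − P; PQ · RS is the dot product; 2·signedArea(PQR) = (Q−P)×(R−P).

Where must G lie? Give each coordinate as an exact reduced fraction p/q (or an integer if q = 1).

G = (1, 13)

1. G_x = 1  [A, D, G are collinear ∩ EG ⟂ AD]
2. G_y = 13  [A, D, G are collinear ∩ EG ⟂ AD]
   → G = (1, 13)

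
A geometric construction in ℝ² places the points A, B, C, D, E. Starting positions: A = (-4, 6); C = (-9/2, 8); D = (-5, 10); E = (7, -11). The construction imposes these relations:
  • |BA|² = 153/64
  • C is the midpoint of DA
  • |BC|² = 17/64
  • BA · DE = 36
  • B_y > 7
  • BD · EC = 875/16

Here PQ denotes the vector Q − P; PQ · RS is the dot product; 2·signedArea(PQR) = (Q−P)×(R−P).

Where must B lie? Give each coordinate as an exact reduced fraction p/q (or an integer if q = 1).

1. B_x = -35/8  [BD · EC = 875/16 ∩ BA · DE = 36]
2. B_y = 15/2  [BD · EC = 875/16 ∩ BA · DE = 36]
   → B = (-35/8, 15/2)

B = (-35/8, 15/2)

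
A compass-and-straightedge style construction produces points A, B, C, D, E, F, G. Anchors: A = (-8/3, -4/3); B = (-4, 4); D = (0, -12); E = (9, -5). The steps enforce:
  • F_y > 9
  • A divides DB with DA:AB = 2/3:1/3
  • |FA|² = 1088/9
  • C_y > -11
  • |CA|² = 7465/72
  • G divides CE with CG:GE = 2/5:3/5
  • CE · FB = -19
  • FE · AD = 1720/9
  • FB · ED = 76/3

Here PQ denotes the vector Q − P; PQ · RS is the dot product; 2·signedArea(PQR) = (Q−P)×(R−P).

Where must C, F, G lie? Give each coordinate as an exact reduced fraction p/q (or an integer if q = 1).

C = (9/4, -41/4)
F = (-16/3, 28/3)
G = (99/20, -163/20)

1. F_x = -16/3  [FB · ED = 76/3 ∩ FE · AD = 1720/9]
2. F_y = 28/3  [FB · ED = 76/3 ∩ FE · AD = 1720/9]
   → F = (-16/3, 28/3)
3. C_x = 9/4  [line -4/3·x + 16/3·y + 173/3 = 0 ∩ |CA|² = 7465/72]
4. C_y = -41/4  [line -4/3·x + 16/3·y + 173/3 = 0 ∩ |CA|² = 7465/72]
   → C = (9/4, -41/4)
5. G_x = 99/20  [G divides CE with CG:GE = 2/5:3/5]
6. G_y = -163/20  [G divides CE with CG:GE = 2/5:3/5]
   → G = (99/20, -163/20)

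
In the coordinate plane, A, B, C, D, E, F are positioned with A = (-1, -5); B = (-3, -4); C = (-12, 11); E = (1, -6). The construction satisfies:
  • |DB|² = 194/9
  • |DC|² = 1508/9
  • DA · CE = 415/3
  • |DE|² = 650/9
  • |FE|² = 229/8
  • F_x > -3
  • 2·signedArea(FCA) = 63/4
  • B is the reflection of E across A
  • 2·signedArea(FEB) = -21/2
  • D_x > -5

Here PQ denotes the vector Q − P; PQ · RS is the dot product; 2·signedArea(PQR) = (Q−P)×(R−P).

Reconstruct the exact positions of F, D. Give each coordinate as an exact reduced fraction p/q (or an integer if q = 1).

1. F_x = -9/4  [2·signedArea(FCA) = 63/4 ∩ 2·signedArea(FEB) = -21/2]
2. F_y = -7/4  [2·signedArea(FCA) = 63/4 ∩ 2·signedArea(FEB) = -21/2]
   → F = (-9/4, -7/4)
3. D_x = -14/3  [line -13·x + 17·y + -199/3 = 0 ∩ |DB|² = 194/9]
4. D_y = 1/3  [line -13·x + 17·y + -199/3 = 0 ∩ |DB|² = 194/9]
   → D = (-14/3, 1/3)

D = (-14/3, 1/3)
F = (-9/4, -7/4)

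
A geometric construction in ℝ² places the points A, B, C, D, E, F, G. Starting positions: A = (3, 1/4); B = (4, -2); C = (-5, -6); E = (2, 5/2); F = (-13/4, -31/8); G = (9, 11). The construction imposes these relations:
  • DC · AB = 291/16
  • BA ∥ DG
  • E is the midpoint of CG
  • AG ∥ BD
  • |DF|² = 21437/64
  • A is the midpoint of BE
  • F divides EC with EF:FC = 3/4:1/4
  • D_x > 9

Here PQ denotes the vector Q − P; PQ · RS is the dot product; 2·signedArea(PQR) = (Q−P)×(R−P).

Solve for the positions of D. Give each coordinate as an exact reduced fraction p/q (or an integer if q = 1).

1. D_x = 10  [BA ∥ DG ∩ AG ∥ BD]
2. D_y = 35/4  [BA ∥ DG ∩ AG ∥ BD]
   → D = (10, 35/4)

D = (10, 35/4)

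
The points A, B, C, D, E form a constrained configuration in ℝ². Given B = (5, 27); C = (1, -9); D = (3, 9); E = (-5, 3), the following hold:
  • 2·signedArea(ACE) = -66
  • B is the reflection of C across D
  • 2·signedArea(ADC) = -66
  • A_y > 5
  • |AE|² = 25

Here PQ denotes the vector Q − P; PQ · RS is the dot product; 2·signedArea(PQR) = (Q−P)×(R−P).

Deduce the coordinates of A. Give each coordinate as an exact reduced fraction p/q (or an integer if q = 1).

A = (-1, 6)

1. A_x = -1  [2·signedArea(ACE) = -66 ∩ 2·signedArea(ADC) = -66]
2. A_y = 6  [2·signedArea(ACE) = -66 ∩ 2·signedArea(ADC) = -66]
   → A = (-1, 6)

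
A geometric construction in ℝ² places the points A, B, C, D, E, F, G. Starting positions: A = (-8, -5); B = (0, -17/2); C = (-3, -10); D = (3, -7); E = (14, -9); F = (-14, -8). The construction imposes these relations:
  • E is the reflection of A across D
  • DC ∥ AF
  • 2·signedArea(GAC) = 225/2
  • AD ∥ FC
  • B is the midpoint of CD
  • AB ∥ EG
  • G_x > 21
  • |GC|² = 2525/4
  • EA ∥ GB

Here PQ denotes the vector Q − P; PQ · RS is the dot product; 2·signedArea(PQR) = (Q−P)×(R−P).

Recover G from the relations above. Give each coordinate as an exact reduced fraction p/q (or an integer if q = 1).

1. G_x = 22  [EA ∥ GB ∩ AB ∥ EG]
2. G_y = -25/2  [EA ∥ GB ∩ AB ∥ EG]
   → G = (22, -25/2)

G = (22, -25/2)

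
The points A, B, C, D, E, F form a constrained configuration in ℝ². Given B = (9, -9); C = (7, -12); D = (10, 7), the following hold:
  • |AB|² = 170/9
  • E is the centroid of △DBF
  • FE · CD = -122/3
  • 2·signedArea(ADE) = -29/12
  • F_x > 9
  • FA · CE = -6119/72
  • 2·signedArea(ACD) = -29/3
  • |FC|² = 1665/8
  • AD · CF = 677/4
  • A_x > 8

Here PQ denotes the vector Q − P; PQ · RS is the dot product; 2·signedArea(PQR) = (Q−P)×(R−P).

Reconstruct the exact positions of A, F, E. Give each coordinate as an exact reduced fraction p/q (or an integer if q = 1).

1. A_x = 26/3  [line -19·x + 3·y + 536/3 = 0 ∩ |AB|² = 170/9]
2. A_y = -14/3  [line -19·x + 3·y + 536/3 = 0 ∩ |AB|² = 170/9]
   → A = (26/3, -14/3)
3. F_x = 37/4  [line 4/3·x + 35/3·y + -463/12 = 0 ∩ |FC|² = 1665/8]
4. F_y = 9/4  [line 4/3·x + 35/3·y + -463/12 = 0 ∩ |FC|² = 1665/8]
   → F = (37/4, 9/4)
5. E_x = 113/12  [FA · CE = -6119/72 ∩ E is the centroid of △DBF]
6. E_y = 1/12  [FA · CE = -6119/72 ∩ E is the centroid of △DBF]
   → E = (113/12, 1/12)

A = (26/3, -14/3)
E = (113/12, 1/12)
F = (37/4, 9/4)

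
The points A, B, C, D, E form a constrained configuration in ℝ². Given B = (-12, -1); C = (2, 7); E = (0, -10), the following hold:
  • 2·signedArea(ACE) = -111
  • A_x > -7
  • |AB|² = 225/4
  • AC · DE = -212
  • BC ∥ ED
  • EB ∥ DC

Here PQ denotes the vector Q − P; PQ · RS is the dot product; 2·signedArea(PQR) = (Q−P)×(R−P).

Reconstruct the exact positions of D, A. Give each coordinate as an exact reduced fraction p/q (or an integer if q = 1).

A = (-6, -11/2)
D = (14, -2)

1. D_x = 14  [EB ∥ DC ∩ BC ∥ ED]
2. D_y = -2  [EB ∥ DC ∩ BC ∥ ED]
   → D = (14, -2)
3. A_x = -6  [AC · DE = -212 ∩ 2·signedArea(ACE) = -111]
4. A_y = -11/2  [AC · DE = -212 ∩ 2·signedArea(ACE) = -111]
   → A = (-6, -11/2)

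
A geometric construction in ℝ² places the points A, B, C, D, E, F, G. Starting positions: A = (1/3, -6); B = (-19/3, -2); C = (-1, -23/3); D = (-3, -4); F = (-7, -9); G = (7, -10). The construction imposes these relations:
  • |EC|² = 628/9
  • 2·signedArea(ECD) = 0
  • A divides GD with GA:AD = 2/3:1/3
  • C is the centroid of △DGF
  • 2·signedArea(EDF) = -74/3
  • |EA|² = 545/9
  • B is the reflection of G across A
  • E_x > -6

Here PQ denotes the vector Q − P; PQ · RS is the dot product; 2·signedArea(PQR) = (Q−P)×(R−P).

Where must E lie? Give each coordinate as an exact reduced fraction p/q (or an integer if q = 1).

1. E_x = -5  [2·signedArea(ECD) = 0 ∩ 2·signedArea(EDF) = -74/3]
2. E_y = -1/3  [2·signedArea(ECD) = 0 ∩ 2·signedArea(EDF) = -74/3]
   → E = (-5, -1/3)

E = (-5, -1/3)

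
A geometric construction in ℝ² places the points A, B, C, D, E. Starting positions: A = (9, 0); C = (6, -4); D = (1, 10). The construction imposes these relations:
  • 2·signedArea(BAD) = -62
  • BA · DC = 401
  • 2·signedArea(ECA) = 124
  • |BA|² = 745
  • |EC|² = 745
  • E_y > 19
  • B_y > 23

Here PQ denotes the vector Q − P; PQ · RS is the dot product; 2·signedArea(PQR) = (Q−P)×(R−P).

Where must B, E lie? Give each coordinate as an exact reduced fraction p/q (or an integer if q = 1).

B = (-4, 24)
E = (-7, 20)

1. B_x = -4  [BA · DC = 401 ∩ 2·signedArea(BAD) = -62]
2. B_y = 24  [BA · DC = 401 ∩ 2·signedArea(BAD) = -62]
   → B = (-4, 24)
3. E_x = -7  [line -4·x + 3·y + -88 = 0 ∩ |EC|² = 745]
4. E_y = 20  [line -4·x + 3·y + -88 = 0 ∩ |EC|² = 745]
   → E = (-7, 20)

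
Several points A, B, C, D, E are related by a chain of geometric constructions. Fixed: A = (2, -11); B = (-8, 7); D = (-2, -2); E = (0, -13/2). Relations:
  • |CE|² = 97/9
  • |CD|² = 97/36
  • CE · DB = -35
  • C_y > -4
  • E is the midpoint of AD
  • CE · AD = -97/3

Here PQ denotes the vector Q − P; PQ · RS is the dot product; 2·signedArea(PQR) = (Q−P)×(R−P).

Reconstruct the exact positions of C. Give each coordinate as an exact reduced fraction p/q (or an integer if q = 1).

C = (-4/3, -7/2)

1. C_x = -4/3  [CE · DB = -35 ∩ CE · AD = -97/3]
2. C_y = -7/2  [CE · DB = -35 ∩ CE · AD = -97/3]
   → C = (-4/3, -7/2)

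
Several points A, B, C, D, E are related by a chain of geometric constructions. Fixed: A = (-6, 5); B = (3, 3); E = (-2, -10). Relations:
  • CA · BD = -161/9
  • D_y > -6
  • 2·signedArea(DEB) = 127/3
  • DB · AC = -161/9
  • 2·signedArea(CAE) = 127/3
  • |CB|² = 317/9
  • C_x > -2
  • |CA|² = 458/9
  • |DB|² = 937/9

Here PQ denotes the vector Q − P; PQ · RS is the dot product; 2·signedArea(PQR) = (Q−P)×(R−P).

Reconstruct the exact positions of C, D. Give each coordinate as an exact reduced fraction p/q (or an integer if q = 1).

1. C_x = -5/3  [line 15·x + 4·y + 83/3 = 0 ∩ |CA|² = 458/9]
2. C_y = -2/3  [line 15·x + 4·y + 83/3 = 0 ∩ |CA|² = 458/9]
   → C = (-5/3, -2/3)
3. D_x = -10/3  [DB · AC = -161/9 ∩ 2·signedArea(DEB) = 127/3]
4. D_y = -5  [DB · AC = -161/9 ∩ 2·signedArea(DEB) = 127/3]
   → D = (-10/3, -5)

C = (-5/3, -2/3)
D = (-10/3, -5)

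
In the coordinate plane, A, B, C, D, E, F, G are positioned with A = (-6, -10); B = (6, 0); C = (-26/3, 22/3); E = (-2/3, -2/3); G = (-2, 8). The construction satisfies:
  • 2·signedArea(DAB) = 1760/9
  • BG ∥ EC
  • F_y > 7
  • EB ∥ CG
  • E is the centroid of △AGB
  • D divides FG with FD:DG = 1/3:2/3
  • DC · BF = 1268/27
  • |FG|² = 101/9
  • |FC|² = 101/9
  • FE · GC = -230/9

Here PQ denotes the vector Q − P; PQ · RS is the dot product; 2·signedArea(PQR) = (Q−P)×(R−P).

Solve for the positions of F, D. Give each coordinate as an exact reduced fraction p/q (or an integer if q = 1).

D = (-38/9, 70/9)
F = (-16/3, 23/3)

1. F_x = -16/3  [line 20/3·x + 2/3·y + 274/9 = 0 ∩ |FG|² = 101/9]
2. F_y = 23/3  [line 20/3·x + 2/3·y + 274/9 = 0 ∩ |FG|² = 101/9]
   → F = (-16/3, 23/3)
3. D_x = -38/9  [D divides FG with FD:DG = 1/3:2/3]
4. D_y = 70/9  [D divides FG with FD:DG = 1/3:2/3]
   → D = (-38/9, 70/9)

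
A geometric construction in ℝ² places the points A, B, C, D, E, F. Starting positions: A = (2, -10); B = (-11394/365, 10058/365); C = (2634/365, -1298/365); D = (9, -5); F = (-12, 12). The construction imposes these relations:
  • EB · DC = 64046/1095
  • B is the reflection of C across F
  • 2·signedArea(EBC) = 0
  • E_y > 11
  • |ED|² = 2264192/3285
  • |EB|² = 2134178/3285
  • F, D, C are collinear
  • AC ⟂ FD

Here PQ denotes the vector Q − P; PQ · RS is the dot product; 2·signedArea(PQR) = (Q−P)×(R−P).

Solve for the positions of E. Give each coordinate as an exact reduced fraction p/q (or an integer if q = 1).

E = (-4163/365, 12613/1095)

1. E_x = -4163/365  [2·signedArea(EBC) = 0 ∩ EB · DC = 64046/1095]
2. E_y = 12613/1095  [2·signedArea(EBC) = 0 ∩ EB · DC = 64046/1095]
   → E = (-4163/365, 12613/1095)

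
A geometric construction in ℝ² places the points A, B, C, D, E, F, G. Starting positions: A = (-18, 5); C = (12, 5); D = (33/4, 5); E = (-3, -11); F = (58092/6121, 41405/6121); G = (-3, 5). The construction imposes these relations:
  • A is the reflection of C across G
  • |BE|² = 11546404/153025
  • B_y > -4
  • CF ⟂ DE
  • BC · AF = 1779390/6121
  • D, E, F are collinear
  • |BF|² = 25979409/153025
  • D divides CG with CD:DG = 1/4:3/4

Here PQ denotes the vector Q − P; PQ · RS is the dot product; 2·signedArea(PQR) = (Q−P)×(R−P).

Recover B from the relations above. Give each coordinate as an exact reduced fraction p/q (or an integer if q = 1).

1. B_x = 12219/6121  [line -168270/6121·x + -10800/6121·y + 293850/6121 = 0 ∩ |BE|² = 11546404/153025]
2. B_y = -119183/30605  [line -168270/6121·x + -10800/6121·y + 293850/6121 = 0 ∩ |BE|² = 11546404/153025]
   → B = (12219/6121, -119183/30605)

B = (12219/6121, -119183/30605)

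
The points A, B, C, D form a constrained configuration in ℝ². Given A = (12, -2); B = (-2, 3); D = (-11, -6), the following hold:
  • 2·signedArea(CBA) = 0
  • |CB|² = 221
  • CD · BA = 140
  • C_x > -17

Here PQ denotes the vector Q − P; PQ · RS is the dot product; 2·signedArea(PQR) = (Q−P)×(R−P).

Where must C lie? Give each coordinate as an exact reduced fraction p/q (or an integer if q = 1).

1. C_x = -16  [2·signedArea(CBA) = 0 ∩ CD · BA = 140]
2. C_y = 8  [2·signedArea(CBA) = 0 ∩ CD · BA = 140]
   → C = (-16, 8)

C = (-16, 8)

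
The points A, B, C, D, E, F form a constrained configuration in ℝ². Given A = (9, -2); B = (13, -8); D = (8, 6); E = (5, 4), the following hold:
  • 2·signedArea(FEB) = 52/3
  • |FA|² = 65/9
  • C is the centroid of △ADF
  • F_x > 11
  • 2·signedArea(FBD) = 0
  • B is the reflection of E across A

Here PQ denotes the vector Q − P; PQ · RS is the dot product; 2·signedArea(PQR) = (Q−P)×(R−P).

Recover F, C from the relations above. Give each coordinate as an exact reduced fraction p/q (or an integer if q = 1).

C = (85/9, 2/9)
F = (34/3, -10/3)

1. F_x = 34/3  [2·signedArea(FBD) = 0 ∩ 2·signedArea(FEB) = 52/3]
2. F_y = -10/3  [2·signedArea(FBD) = 0 ∩ 2·signedArea(FEB) = 52/3]
   → F = (34/3, -10/3)
3. C_x = 85/9  [C is the centroid of △ADF]
4. C_y = 2/9  [C is the centroid of △ADF]
   → C = (85/9, 2/9)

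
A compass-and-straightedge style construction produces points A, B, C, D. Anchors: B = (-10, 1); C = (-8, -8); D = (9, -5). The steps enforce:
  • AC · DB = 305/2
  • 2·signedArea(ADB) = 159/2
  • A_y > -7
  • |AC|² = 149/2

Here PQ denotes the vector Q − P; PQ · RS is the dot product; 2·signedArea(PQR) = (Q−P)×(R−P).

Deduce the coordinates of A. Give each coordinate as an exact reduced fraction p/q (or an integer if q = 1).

A = (1/2, -13/2)

1. A_x = 1/2  [2·signedArea(ADB) = 159/2 ∩ AC · DB = 305/2]
2. A_y = -13/2  [2·signedArea(ADB) = 159/2 ∩ AC · DB = 305/2]
   → A = (1/2, -13/2)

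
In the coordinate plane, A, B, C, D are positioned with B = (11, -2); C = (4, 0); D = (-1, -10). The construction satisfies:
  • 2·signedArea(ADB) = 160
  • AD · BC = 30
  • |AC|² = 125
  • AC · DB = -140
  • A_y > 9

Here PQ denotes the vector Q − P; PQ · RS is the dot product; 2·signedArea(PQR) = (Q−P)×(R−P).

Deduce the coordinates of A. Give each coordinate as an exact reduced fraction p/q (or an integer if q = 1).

A = (9, 10)

1. A_x = 9  [AD · BC = 30 ∩ 2·signedArea(ADB) = 160]
2. A_y = 10  [AD · BC = 30 ∩ 2·signedArea(ADB) = 160]
   → A = (9, 10)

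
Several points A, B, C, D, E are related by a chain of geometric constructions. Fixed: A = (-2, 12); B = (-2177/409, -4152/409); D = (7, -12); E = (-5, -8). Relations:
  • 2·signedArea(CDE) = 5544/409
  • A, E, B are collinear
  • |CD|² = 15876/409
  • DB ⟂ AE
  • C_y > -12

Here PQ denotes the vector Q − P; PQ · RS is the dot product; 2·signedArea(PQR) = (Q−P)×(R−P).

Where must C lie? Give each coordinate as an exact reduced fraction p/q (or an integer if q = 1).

1. C_x = 343/409  [line -4·x + -12·y + -52988/409 = 0 ∩ |CD|² = 15876/409]
2. C_y = -4530/409  [line -4·x + -12·y + -52988/409 = 0 ∩ |CD|² = 15876/409]
   → C = (343/409, -4530/409)

C = (343/409, -4530/409)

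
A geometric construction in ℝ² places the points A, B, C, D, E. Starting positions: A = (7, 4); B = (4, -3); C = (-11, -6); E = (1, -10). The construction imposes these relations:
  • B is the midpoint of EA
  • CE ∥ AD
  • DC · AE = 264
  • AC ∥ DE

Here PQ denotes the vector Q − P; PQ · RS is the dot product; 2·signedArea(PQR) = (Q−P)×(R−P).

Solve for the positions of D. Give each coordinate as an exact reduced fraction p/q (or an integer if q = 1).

D = (19, 0)

1. D_x = 19  [AC ∥ DE ∩ CE ∥ AD]
2. D_y = 0  [AC ∥ DE ∩ CE ∥ AD]
   → D = (19, 0)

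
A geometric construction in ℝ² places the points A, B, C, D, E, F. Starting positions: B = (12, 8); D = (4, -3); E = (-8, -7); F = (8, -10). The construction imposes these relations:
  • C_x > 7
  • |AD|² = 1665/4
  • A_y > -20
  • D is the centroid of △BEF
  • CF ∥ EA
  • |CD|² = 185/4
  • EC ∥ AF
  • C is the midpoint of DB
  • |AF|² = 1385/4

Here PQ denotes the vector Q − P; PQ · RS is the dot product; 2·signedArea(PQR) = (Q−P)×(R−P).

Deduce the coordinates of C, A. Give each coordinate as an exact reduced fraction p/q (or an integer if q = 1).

1. C_x = 8  [C is the midpoint of DB]
2. C_y = 5/2  [C is the midpoint of DB]
   → C = (8, 5/2)
3. A_x = -8  [EC ∥ AF ∩ CF ∥ EA]
4. A_y = -39/2  [EC ∥ AF ∩ CF ∥ EA]
   → A = (-8, -39/2)

A = (-8, -39/2)
C = (8, 5/2)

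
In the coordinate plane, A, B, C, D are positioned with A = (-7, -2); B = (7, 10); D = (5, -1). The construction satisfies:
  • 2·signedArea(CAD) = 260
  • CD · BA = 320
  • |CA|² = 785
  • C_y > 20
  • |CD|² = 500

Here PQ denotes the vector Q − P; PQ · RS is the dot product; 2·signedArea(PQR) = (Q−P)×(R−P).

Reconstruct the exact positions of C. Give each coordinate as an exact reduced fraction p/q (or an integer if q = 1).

1. C_x = 9  [CD · BA = 320 ∩ 2·signedArea(CAD) = 260]
2. C_y = 21  [CD · BA = 320 ∩ 2·signedArea(CAD) = 260]
   → C = (9, 21)

C = (9, 21)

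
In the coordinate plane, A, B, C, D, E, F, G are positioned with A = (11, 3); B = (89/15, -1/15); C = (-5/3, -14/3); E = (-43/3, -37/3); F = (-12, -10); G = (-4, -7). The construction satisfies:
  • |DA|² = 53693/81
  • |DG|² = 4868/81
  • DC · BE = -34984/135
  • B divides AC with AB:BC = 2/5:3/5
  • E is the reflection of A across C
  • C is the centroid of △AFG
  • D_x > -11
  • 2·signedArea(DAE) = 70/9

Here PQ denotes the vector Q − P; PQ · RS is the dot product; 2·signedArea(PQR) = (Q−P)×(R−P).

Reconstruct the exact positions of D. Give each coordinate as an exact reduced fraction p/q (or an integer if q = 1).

D = (-98/9, -95/9)

1. D_x = -98/9  [DC · BE = -34984/135 ∩ 2·signedArea(DAE) = 70/9]
2. D_y = -95/9  [DC · BE = -34984/135 ∩ 2·signedArea(DAE) = 70/9]
   → D = (-98/9, -95/9)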